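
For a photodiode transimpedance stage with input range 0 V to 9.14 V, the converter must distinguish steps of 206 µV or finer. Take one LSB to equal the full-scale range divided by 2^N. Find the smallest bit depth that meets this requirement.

Range is 9.14 V.
Required number of levels: 9.14/206 µV = 44369; smallest N with 2^N ≥ that is 16.

16 bits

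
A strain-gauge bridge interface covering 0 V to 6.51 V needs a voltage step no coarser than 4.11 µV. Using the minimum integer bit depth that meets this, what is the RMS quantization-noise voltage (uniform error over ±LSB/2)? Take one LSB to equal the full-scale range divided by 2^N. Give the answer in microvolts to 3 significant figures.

Full-scale range = 6.51 V.
Required number of levels: 6.51/4.11 µV = 1.5839e6; smallest N with 2^N ≥ that is 21.
One LSB is 6.51 V / 2097152 = 3.1042 µV.
σ_q = LSB/√12 = 3.1042 µV/3.4641 = 0.896 µV.

0.896 µV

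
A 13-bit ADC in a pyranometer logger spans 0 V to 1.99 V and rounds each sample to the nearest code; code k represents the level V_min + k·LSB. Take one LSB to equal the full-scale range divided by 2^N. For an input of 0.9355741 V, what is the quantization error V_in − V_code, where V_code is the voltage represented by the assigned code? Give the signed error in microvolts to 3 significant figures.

+89.5 µV

Range is 1.99 V. LSB = 1.99 V / 2^13 ≈ 242.9 µV.
(0.9355741 − (0)) / LSB = 0.9355741 × 8192/1.99 = 3851.3684. Nearest integer: k = 3851.
V_code = V_min + k × range/2^13 = 0 + 3851 × 1.99/8192 = 0.9354846191 V.
e = 0.9355741 − (0.9354846191) = +89.5 µV.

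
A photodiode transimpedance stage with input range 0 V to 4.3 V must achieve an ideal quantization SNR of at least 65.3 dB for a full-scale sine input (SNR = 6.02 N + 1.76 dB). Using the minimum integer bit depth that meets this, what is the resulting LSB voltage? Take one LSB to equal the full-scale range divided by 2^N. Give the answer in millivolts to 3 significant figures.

Range is 4.3 V.
N ≥ (65.3 − 1.76)/6.02 = 10.555 → N_min = 11.
Step size = 4.3/2048 V = 2.10 mV.

2.10 mV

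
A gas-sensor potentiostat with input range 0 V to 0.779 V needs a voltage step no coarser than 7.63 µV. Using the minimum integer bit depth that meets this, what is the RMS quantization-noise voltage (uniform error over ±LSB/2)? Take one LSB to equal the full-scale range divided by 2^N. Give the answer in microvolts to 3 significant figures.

V_FS = 0.779 V.
Levels needed ≥ 0.779/7.63 µV = 102100. 2^17 = 131072 suffices, so N_min = 17.
One LSB is 0.779 V / 131072 = 5.9433 µV.
RMS noise = LSB/√12 = 1.72 µV.

1.72 µV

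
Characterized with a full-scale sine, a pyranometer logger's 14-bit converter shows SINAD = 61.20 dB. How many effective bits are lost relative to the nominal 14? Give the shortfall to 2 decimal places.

N_eff = (61.20 − 1.76)/6.02 = 9.8738 bits.
Lost resolution: 14 − 9.8738 = 4.1262 bits.

4.13 bits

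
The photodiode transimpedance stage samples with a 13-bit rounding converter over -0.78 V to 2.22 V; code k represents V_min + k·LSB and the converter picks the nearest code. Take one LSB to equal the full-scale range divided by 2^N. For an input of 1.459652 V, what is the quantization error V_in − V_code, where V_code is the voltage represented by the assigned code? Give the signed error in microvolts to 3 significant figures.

−94.1 µV

Full-scale range = 2.22 V − (-0.78 V) = 3 V. LSB = 3 V / 2^13 ≈ 366.2 µV.
Position in LSBs: (1.459652 − (-0.78)) × 8192/3 = 6115.7431; rounding gives k = 6116.
V_code = -0.78 + (6116/8192) × 3 = 1.459746094 V.
V_in − V_code = 1.459652 − (1.459746094) = −94.1 µV.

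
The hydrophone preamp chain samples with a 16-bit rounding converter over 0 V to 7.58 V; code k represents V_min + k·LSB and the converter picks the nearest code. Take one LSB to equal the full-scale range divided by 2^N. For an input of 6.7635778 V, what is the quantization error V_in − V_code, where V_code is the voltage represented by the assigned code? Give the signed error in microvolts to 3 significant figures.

V_FS = 7.58 V. LSB = 7.58 V / 2^16 ≈ 115.7 µV.
Position in LSBs: (6.7635778 − (0)) × 65536/7.58 = 58477.2869; rounding gives k = 58477.
Reconstructed level: 0 + 58477 × 7.58/65536 V = 6.7635446167 V.
V_in − V_code = 6.7635778 − (6.7635446167) = +33.2 µV.

+33.2 µV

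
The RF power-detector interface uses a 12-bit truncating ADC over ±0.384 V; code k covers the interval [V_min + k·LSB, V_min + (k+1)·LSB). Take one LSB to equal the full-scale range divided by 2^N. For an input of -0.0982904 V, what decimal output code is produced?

1523

Span: 0.384 V − (-0.384 V) = 0.768 V. LSB = 0.768 V / 2^12 ≈ 187.5 µV.
code = ⌊(V_in − V_min)/LSB⌋ = ⌊(V_in − V_min) × 2^12 / range⌋
     = ⌊(-0.0982904 − (-0.384)) × 4096 / 0.768⌋ = ⌊0.2857096 × 4096/0.768⌋
     = ⌊1523.785⌋ = 1523.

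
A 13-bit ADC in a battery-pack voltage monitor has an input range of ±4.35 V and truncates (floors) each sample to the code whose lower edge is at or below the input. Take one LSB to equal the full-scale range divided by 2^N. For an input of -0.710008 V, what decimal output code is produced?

Range = 4.35 − (-4.35) = 8.7 V. LSB = 8.7 V / 2^13 ≈ 1.062 mV.
code = ⌊(V_in − V_min)/LSB⌋ = ⌊(V_in − V_min) × 2^13 / range⌋
     = ⌊(-0.710008 − (-4.35)) × 8192 / 8.7⌋ = ⌊3.639992 × 8192/8.7⌋
     = ⌊3427.450⌋ = 3427.

3427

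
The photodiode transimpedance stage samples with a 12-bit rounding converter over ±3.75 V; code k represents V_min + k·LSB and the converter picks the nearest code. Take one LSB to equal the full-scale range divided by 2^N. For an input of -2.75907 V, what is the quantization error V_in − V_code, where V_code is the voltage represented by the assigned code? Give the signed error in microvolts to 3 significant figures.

Span: 3.75 V − (-3.75 V) = 7.5 V. LSB = 7.5 V / 2^12 ≈ 1.831 mV.
(V_in − V_min)/LSB = (-2.75907 − (-3.75)) × 4096/7.5 = 541.1799 → nearest code k = 541.
Reconstructed level: -3.75 + 541 × 7.5/4096 V = -2.759399414 V.
Error = V_in − V_code = -2.75907 − (-2.759399414) = +329 µV.

+329 µV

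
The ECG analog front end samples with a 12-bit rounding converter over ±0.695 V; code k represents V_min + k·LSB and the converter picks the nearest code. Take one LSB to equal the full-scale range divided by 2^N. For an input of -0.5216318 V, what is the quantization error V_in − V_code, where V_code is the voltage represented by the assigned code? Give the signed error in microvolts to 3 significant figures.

The full-scale span is 0.695 − (-0.695) = 1.39 V. LSB = 1.39 V / 2^12 ≈ 339.4 µV.
Position in LSBs: (-0.5216318 − (-0.695)) × 4096/1.39 = 510.8749; rounding gives k = 511.
V_code = -0.695 + (511/4096) × 1.39 = -0.5215893555 V.
V_in − V_code = -0.5216318 − (-0.5215893555) = −42.4 µV.

−42.4 µV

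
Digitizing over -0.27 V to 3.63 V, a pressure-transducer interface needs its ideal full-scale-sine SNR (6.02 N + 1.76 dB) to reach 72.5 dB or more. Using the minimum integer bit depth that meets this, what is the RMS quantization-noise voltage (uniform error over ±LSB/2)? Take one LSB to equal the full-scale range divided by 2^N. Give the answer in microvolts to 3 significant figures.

Range = 3.63 − (-0.27) = 3.9 V.
6.02 N + 1.76 ≥ 72.5 gives N ≥ 11.751, so the minimum integer is 12.
Step size = 3.9/4096 V = 0.95215 mV.
σ_q = LSB/√12 = 0.95215 mV/3.4641 = 275 µV.

275 µV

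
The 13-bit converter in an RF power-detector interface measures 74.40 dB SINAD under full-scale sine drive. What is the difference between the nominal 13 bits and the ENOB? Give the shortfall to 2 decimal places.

ENOB = (SINAD − 1.76)/6.02 = (74.40 − 1.76)/6.02 = 12.0664 bits.
Shortfall = 13 − 12.0664 = 0.9336 bits.

0.93 bits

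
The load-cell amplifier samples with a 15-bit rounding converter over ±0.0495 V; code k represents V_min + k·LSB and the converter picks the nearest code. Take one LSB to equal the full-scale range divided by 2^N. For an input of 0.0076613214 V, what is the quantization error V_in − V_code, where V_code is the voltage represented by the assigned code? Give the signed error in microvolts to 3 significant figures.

−0.544 µV

Range = 0.0495 − (-0.0495) = 0.099 V. LSB = 0.099 V / 2^15 ≈ 3.021 µV.
Position in LSBs: (0.0076613214 − (-0.0495)) × 32768/0.099 = 18919.8200; rounding gives k = 18920.
V_code = -0.0495 + (18920/32768) × 0.099 = 0.0076618652344 V.
V_in − V_code = 0.0076613214 − (0.0076618652344) = −0.544 µV.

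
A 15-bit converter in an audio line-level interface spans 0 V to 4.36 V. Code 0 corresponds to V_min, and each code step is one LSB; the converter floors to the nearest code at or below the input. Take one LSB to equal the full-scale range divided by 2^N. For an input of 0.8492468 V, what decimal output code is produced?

V_FS = 4.36 V. LSB = 4.36 V / 2^15 ≈ 133.1 µV.
V_in − V_min = 0.8492468 − (0) = 0.8492468 V.
Divide by LSB: 0.8492468 × 32768/4.36 = 6382.5961.
Truncating gives code 6382.

6382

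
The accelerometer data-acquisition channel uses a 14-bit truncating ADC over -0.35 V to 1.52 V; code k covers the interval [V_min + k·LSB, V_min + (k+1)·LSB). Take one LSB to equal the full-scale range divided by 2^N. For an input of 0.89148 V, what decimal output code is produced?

10877

The full-scale span is 1.52 − (-0.35) = 1.87 V. LSB = 1.87 V / 2^14 ≈ 114.1 µV.
V_in − V_min = 0.89148 − (-0.35) = 1.24148 V.
Divide by LSB: 1.24148 × 16384/1.87 = 10877.2237.
Truncating gives code 10877.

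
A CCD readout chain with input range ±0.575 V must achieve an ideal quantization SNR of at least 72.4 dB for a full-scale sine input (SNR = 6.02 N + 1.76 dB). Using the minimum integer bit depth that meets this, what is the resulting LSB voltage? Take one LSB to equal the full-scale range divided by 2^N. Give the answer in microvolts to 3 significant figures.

281 µV

The full-scale span is 0.575 − (-0.575) = 1.15 V.
N ≥ (72.4 − 1.76)/6.02 = 11.734 → N_min = 12.
LSB = 1.15 V ÷ 2^12 = 1.15/4096 V = 281 µV.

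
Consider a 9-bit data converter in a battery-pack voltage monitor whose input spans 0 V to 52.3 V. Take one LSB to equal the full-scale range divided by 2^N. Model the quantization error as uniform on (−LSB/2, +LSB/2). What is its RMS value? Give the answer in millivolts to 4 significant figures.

Span = 52.3 V.
One LSB is 52.3 V / 512 = 102.148 mV.
σ_q = LSB/√12 = 102.148 mV/3.4641 = 29.49 mV.

29.49 mV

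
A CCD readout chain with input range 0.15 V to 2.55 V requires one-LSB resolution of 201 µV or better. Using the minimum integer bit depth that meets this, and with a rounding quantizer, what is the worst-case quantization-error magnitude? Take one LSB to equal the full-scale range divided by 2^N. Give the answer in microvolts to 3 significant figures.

Range = 2.55 − (0.15) = 2.4 V.
2.4 V / 201 µV = 11940. Since 2^13 = 8192 and 2^14 = 16384, N = 14.
One LSB is 2.4 V / 16384 = 146.48 µV.
Half an LSB is 73.2 µV.

73.2 µV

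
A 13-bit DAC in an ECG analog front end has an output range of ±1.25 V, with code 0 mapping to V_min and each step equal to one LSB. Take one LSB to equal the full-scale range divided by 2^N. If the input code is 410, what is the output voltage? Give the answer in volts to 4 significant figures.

-1.125 V

Full-scale range = 1.25 V − (-1.25 V) = 2.5 V. LSB = 2.5 V / 2^13.
V_out = V_min + code × LSB = -1.25 V + 410 × 2.5 V / 8192
      = -1.25 + 0.125122 = -1.12488 V.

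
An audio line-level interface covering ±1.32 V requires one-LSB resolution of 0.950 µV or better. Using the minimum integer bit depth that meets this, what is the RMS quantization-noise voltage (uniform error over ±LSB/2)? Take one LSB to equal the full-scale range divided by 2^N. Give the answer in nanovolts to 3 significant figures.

Span: 1.32 V − (-1.32 V) = 2.64 V.
Levels needed ≥ 2.64/0.950 µV = 2.779e6. 2^22 = 4194304 suffices, so N_min = 22.
Step size = 2.64/4194304 V = 0.62943 µV.
σ_q = LSB/√12 = 0.62943 µV/3.4641 = 182 nV.

182 nV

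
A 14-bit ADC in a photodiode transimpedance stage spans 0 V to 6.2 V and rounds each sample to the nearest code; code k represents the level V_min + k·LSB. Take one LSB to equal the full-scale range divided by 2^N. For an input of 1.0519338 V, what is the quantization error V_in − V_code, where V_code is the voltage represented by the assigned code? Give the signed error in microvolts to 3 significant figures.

−68.2 µV

V_FS = 6.2 V. LSB = 6.2 V / 2^14 ≈ 378.4 µV.
(1.0519338 − (0)) / LSB = 1.0519338 × 16384/6.2 = 2779.8199. Nearest integer: k = 2780.
V_code = 0 + (2780/16384) × 6.2 = 1.0520019531 V.
e = 1.0519338 − (1.0520019531) = −68.2 µV.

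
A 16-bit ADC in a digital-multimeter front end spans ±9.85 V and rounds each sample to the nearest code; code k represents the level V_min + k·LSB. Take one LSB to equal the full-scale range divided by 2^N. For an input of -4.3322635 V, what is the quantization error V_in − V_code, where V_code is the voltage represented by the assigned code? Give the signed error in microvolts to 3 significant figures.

Span: 9.85 V − (-9.85 V) = 19.7 V. LSB = 19.7 V / 2^16 ≈ 300.6 µV.
Position in LSBs: (-4.3322635 − (-9.85)) × 65536/19.7 = 18355.8568; rounding gives k = 18356.
V_code = -9.85 + (18356/65536) × 19.7 = -4.3322204590 V.
V_in − V_code = -4.3322635 − (-4.3322204590) = −43.0 µV.

−43.0 µV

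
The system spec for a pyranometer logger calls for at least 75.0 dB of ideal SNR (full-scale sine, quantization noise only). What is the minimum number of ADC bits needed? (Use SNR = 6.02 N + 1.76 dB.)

13 bits

N ≥ (75.0 − 1.76)/6.02 = 12.166 → N_min = 13.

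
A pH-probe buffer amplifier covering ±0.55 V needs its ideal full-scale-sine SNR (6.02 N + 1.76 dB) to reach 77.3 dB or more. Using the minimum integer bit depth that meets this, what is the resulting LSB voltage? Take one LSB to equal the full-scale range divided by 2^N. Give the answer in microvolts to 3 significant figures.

134 µV

Full-scale range = 0.55 V − (-0.55 V) = 1.1 V.
Required N = ⌈(77.3 − 1.76)/6.02⌉ = ⌈12.548⌉ = 13.
One LSB is 1.1 V / 8192 = 134 µV.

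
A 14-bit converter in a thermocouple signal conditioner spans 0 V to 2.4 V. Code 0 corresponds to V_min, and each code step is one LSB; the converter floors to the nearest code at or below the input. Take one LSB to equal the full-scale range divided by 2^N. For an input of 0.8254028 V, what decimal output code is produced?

5634

Full-scale range = 2.4 V. LSB = 2.4 V / 2^14 ≈ 146.5 µV.
V_in − V_min = 0.8254028 − (0) = 0.8254028 V.
Divide by LSB: 0.8254028 × 16384/2.4 = 5634.7498.
Truncating gives code 5634.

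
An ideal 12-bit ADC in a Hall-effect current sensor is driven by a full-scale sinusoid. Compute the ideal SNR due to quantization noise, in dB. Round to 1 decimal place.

SNR = 6.02·12 + 1.76 = 74.00 dB.

74.0 dB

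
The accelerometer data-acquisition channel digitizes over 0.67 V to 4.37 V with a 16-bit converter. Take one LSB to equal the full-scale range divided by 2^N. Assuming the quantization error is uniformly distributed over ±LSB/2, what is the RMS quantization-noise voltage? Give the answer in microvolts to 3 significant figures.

16.3 µV

Span: 4.37 V − (0.67 V) = 3.7 V.
LSB = 3.7 V / 2^16 = 56.458 µV.
σ_q = LSB/√12 = 56.458 µV/3.4641 = 16.3 µV.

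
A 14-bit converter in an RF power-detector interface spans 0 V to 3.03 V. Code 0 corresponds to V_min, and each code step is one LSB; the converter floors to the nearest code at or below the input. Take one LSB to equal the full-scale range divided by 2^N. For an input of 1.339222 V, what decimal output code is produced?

Range is 3.03 V. LSB = 3.03 V / 2^14 ≈ 184.9 µV.
(V_in − V_min) × 2^14/range = (1.339222 − (0)) × 16384/3.03 = 7241.523.
Floor → code = 7241.

7241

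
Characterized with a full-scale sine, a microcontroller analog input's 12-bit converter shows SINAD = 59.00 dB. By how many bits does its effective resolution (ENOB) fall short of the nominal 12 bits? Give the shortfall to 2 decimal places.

ENOB = (SINAD − 1.76)/6.02 = (59.00 − 1.76)/6.02 = 9.5083 bits.
12 − 9.5083 = 2.49 bits below nominal.

2.49 bits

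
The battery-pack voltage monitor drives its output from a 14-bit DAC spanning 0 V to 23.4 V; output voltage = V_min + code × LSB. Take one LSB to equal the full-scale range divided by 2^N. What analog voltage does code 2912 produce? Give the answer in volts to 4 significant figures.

4.159 V

Span = 23.4 V. LSB = 23.4 V / 2^14.
V_out = 0 + 2912 × (23.4/16384) V
      = 0 + 4.15898 = 4.15898 V.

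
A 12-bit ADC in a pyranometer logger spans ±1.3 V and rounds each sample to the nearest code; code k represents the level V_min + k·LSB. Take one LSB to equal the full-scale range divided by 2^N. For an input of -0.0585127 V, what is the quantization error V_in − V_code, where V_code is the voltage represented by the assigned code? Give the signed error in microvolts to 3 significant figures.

−114 µV

The full-scale span is 1.3 − (-1.3) = 2.6 V. LSB = 2.6 V / 2^12 ≈ 0.6348 mV.
(V_in − V_min)/LSB = (-0.0585127 − (-1.3)) × 4096/2.6 = 1955.8200 → nearest code k = 1956.
V_code = -1.3 + (1956/4096) × 2.6 = -0.05839843750 V.
e = -0.0585127 − (-0.05839843750) = −114 µV.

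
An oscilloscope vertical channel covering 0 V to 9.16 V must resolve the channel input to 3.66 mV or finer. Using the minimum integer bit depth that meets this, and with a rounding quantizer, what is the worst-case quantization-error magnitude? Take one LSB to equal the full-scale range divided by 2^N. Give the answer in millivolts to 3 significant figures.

1.12 mV

Full-scale range = 9.16 V.
9.16 V / 3.66 mV = 2503. Since 2^11 = 2048 and 2^12 = 4096, N = 12.
One LSB is 9.16 V / 4096 = 2.2363 mV.
|e|_max = LSB/2 = 1.12 mV.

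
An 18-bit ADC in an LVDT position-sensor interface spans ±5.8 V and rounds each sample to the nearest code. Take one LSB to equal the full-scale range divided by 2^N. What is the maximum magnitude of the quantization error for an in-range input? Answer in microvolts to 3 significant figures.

22.1 µV

Span: 5.8 V − (-5.8 V) = 11.6 V.
LSB = 11.6 V ÷ 2^18 = 11.6/262144 V = 44.250 µV.
Worst-case error for round-to-nearest is half an LSB: 22.1 µV.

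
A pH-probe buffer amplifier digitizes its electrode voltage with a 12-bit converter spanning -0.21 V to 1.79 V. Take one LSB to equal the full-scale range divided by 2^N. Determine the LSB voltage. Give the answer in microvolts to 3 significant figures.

Span: 1.79 V − (-0.21 V) = 2 V.
There are 2^12 = 4096 steps.
One LSB is 2 V / 4096 = 488 µV.

488 µV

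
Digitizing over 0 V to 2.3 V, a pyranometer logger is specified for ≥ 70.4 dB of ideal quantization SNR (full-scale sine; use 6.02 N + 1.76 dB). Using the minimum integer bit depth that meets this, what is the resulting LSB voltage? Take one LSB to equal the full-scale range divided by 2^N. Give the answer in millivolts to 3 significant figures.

0.562 mV

V_FS = 2.3 V.
Required N = ⌈(70.4 − 1.76)/6.02⌉ = ⌈11.402⌉ = 12.
LSB = 2.3 V / 2^12 = 0.562 mV.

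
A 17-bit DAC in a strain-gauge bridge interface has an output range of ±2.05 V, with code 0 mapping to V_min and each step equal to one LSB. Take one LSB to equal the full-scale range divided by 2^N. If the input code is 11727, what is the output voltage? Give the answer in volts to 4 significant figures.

Range = 2.05 − (-2.05) = 4.1 V. LSB = 4.1 V / 2^17.
Output = V_min + (11727/131072) × range = -2.05 + 0.0894699 × 4.1 V
      = -2.05 V + 0.366827 V = -1.68317 V.

-1.683 V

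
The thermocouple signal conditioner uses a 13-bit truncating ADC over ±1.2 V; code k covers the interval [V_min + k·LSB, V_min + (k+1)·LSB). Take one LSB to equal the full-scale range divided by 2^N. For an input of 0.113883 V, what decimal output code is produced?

The full-scale span is 1.2 − (-1.2) = 2.4 V. LSB = 2.4 V / 2^13 ≈ 293.0 µV.
(V_in − V_min) × 2^13/range = (0.113883 − (-1.2)) × 8192/2.4 = 4484.721.
Floor → code = 4484.

4484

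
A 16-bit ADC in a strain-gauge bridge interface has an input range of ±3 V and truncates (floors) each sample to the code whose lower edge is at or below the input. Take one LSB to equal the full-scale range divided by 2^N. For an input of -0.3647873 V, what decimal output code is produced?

28783

The full-scale span is 3 − (-3) = 6 V. LSB = 6 V / 2^16 ≈ 91.55 µV.
code = ⌊(V_in − V_min)/LSB⌋ = ⌊(V_in − V_min) × 2^16 / range⌋
     = ⌊(-0.3647873 − (-3)) × 65536 / 6⌋ = ⌊2.6352127 × 65536/6⌋
     = ⌊28783.550⌋ = 28783.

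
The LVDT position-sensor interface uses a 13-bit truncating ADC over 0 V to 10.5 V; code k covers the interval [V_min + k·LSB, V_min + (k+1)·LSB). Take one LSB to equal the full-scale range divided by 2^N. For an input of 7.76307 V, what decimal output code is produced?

Span = 10.5 V. LSB = 10.5 V / 2^13 ≈ 1.282 mV.
code = ⌊(V_in − V_min)/LSB⌋ = ⌊(V_in − V_min) × 2^13 / range⌋
     = ⌊(7.76307 − (0)) × 8192 / 10.5⌋ = ⌊7.76307 × 8192/10.5⌋
     = ⌊6056.673⌋ = 6056.

6056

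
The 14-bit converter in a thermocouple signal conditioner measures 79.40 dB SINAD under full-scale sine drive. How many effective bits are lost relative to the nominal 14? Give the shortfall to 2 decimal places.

ENOB = (SINAD − 1.76)/6.02 = (79.40 − 1.76)/6.02 = 12.8970 bits.
Shortfall = 14 − 12.8970 = 1.1030 bits.

1.10 bits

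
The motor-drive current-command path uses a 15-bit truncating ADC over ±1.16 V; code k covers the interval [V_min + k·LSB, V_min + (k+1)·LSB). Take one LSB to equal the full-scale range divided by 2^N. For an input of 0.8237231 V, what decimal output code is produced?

The full-scale span is 1.16 − (-1.16) = 2.32 V. LSB = 2.32 V / 2^15 ≈ 70.80 µV.
V_in − V_min = 0.8237231 − (-1.16) = 1.9837231 V.
Divide by LSB: 1.9837231 × 32768/2.32 = 28018.3787.
Truncating gives code 28018.

28018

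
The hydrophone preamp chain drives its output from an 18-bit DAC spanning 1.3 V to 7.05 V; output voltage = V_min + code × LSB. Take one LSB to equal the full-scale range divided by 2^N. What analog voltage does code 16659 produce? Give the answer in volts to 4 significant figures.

Range = 7.05 − (1.3) = 5.75 V. LSB = 5.75 V / 2^18.
V_out = V_min + code × LSB = 1.3 V + 16659 × 5.75 V / 262144
      = 1.3 + 0.365407 = 1.66541 V.

1.665 V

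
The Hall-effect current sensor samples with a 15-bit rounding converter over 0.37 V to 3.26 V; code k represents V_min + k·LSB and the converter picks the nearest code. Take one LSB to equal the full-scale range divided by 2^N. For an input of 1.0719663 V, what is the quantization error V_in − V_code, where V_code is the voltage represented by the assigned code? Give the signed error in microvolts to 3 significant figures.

+15.9 µV

Span: 3.26 V − (0.37 V) = 2.89 V. LSB = 2.89 V / 2^15 ≈ 88.20 µV.
(1.0719663 − (0.37)) / LSB = 0.7019663 × 32768/2.89 = 7959.1805. Nearest integer: k = 7959.
Reconstructed level: 0.37 + 7959 × 2.89/32768 V = 1.0719503784 V.
e = 1.0719663 − (1.0719503784) = +15.9 µV.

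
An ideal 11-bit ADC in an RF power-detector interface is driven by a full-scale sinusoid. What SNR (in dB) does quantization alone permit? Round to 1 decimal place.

6.02(11) + 1.76 = 66.22 + 1.76 = 67.98 dB.

68.0 dB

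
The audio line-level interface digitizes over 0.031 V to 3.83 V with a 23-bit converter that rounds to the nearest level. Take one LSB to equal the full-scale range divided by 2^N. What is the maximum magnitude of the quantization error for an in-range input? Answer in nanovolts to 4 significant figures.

226.4 nV

The full-scale span is 3.83 − (0.031) = 3.799 V.
LSB = 3.799 V / 2^23 = 452.876 nV.
Worst-case error for round-to-nearest is half an LSB: 226.4 nV.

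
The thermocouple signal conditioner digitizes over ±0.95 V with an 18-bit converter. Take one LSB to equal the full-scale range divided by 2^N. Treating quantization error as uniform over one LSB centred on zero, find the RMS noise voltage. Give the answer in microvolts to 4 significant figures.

Range = 0.95 − (-0.95) = 1.9 V.
One LSB is 1.9 V / 262144 = 7.24792 µV.
For a uniform distribution on [−LSB/2, +LSB/2], V_rms = LSB/√12 = 7.24792 µV/3.4641 = 2.092 µV.

2.092 µV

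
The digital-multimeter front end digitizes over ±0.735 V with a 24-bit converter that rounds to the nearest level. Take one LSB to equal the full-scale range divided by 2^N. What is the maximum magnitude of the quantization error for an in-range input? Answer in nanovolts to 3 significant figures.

43.8 nV

The full-scale span is 0.735 − (-0.735) = 1.47 V.
Step size = 1.47/16777216 V = 87.619 nV.
A rounding quantizer has |error| ≤ LSB/2 = 43.8 nV.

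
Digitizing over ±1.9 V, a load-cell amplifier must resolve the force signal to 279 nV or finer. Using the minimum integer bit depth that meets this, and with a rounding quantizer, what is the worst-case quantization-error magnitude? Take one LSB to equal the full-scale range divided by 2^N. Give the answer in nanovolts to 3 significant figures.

113 nV

Span: 1.9 V − (-1.9 V) = 3.8 V.
Required number of levels: 3.8/279 nV = 1.3620e7; smallest N with 2^N ≥ that is 24.
LSB = 3.8 V ÷ 2^24 = 3.8/16777216 V = 226.50 nV.
Half an LSB is 113 nV.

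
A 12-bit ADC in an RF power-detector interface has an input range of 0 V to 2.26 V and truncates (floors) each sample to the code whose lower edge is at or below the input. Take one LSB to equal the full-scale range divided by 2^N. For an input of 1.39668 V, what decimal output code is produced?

Range is 2.26 V. LSB = 2.26 V / 2^12 ≈ 0.5518 mV.
V_in − V_min = 1.39668 − (0) = 1.39668 V.
Divide by LSB: 1.39668 × 4096/2.26 = 2531.3280.
Truncating gives code 2531.

2531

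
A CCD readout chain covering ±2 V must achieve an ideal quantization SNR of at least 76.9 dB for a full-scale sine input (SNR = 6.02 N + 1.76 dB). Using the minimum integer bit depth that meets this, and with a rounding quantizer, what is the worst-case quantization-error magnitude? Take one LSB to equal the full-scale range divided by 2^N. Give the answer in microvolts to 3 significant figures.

244 µV

Range = 2 − (-2) = 4 V.
Solving 6.02 N ≥ 76.9 − 1.76: N ≥ 12.482. Round up → N = 13.
Step size = 4/8192 V = 488.28 µV.
|e|_max = LSB/2 = 244 µV.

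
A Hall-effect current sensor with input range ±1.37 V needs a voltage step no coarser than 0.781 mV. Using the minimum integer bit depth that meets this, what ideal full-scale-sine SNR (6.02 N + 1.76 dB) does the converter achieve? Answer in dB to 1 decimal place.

74.0 dB

Range = 1.37 − (-1.37) = 2.74 V.
Levels needed ≥ 2.74/0.781 mV = 3508. 2^12 = 4096 suffices, so N_min = 12.
SNR = 6.02 × 12 + 1.76 = 74.00 dB.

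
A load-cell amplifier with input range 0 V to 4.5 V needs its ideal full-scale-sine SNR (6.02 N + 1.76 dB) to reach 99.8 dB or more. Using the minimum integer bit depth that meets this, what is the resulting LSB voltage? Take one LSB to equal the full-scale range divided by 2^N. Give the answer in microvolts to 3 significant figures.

34.3 µV

Full-scale range = 4.5 V.
Required N = ⌈(99.8 − 1.76)/6.02⌉ = ⌈16.286⌉ = 17.
One LSB is 4.5 V / 131072 = 34.3 µV.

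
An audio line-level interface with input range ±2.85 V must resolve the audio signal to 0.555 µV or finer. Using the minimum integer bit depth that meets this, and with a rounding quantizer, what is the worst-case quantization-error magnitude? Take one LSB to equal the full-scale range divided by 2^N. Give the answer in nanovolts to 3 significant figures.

170 nV

Span: 2.85 V − (-2.85 V) = 5.7 V.
Need 2^N ≥ 5.7 V / 0.555 µV = 1.027e7 → N_min = 24.
One LSB is 5.7 V / 16777216 = 339.75 nV.
Half an LSB is 170 nV.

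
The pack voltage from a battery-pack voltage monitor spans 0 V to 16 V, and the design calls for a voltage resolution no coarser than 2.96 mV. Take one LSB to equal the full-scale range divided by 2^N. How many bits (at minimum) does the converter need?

13 bits

Range is 16 V.
16 V / 2.96 mV = 5405. Since 2^12 = 4096 and 2^13 = 8192, N = 13.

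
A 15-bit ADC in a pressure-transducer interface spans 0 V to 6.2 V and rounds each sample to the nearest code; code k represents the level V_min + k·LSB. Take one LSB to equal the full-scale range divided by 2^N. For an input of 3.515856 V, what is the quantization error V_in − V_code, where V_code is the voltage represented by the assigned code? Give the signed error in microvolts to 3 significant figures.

Span = 6.2 V. LSB = 6.2 V / 2^15 ≈ 189.2 µV.
(V_in − V_min)/LSB = (3.515856 − (0)) × 32768/6.2 = 18581.8660 → nearest code k = 18582.
V_code = V_min + k × range/2^15 = 0 + 18582 × 6.2/32768 = 3.5158813477 V.
V_in − V_code = 3.515856 − (3.5158813477) = −25.3 µV.

−25.3 µV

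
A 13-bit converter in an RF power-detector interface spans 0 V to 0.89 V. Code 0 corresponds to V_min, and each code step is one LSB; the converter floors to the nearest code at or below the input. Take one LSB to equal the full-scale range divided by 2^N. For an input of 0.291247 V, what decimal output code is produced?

Span = 0.89 V. LSB = 0.89 V / 2^13 ≈ 108.6 µV.
code = ⌊(V_in − V_min)/LSB⌋ = ⌊(V_in − V_min) × 2^13 / range⌋
     = ⌊(0.291247 − (0)) × 8192 / 0.89⌋ = ⌊0.291247 × 8192/0.89⌋
     = ⌊2680.781⌋ = 2680.

2680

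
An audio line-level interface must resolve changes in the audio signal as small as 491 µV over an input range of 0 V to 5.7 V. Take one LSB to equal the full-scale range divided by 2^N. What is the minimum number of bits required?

14 bits

V_FS = 5.7 V.
Levels needed ≥ 5.7/491 µV = 11610. 2^14 = 16384 suffices, so N_min = 14.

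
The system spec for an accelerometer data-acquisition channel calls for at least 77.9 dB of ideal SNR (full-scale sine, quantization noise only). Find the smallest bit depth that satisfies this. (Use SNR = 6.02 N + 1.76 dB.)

N ≥ (77.9 − 1.76)/6.02 = 12.648 → N_min = 13.

13 bits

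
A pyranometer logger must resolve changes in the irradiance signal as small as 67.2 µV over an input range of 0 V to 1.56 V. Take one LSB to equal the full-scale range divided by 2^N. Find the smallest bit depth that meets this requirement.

15 bits

Span = 1.56 V.
1.56 V / 67.2 µV = 23210. Since 2^14 = 16384 and 2^15 = 32768, N = 15.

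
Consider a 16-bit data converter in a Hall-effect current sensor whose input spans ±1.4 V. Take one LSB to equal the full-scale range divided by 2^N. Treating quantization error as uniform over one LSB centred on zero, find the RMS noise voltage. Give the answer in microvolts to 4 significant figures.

12.33 µV

Full-scale range = 1.4 V − (-1.4 V) = 2.8 V.
LSB = 2.8 V / 2^16 = 42.7246 µV.
RMS of a uniform error over width LSB is LSB/√12 = 12.33 µV.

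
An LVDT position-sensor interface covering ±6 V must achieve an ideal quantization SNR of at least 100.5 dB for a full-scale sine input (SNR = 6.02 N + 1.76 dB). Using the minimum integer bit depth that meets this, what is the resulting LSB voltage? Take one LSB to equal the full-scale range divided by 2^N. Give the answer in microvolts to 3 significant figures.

91.6 µV

Span: 6 V − (-6 V) = 12 V.
N ≥ (100.5 − 1.76)/6.02 = 16.402 → N_min = 17.
LSB = 12 V ÷ 2^17 = 12/131072 V = 91.6 µV.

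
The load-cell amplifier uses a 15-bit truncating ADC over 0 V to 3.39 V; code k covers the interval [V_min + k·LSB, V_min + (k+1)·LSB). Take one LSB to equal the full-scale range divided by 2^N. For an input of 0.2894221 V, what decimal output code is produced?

Range is 3.39 V. LSB = 3.39 V / 2^15 ≈ 103.5 µV.
(V_in − V_min) × 2^15/range = (0.2894221 − (0)) × 32768/3.39 = 2797.576.
Floor → code = 2797.

2797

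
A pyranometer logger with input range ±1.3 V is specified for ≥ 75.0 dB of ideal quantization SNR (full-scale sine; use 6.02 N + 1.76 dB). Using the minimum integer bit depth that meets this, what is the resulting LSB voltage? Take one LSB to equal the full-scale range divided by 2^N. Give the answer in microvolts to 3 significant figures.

317 µV

Span: 1.3 V − (-1.3 V) = 2.6 V.
N ≥ (75.0 − 1.76)/6.02 = 12.166 → N_min = 13.
LSB = 2.6 V ÷ 2^13 = 2.6/8192 V = 317 µV.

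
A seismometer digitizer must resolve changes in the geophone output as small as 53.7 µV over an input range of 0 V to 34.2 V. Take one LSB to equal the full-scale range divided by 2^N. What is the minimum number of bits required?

Range is 34.2 V.
Required number of levels: 34.2/53.7 µV = 636870; smallest N with 2^N ≥ that is 20.

20 bits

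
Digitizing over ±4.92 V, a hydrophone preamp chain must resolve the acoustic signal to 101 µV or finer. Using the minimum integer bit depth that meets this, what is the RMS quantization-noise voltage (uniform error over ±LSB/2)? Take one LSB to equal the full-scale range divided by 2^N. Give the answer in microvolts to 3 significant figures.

The full-scale span is 4.92 − (-4.92) = 9.84 V.
Levels needed ≥ 9.84/101 µV = 97430. 2^17 = 131072 suffices, so N_min = 17.
LSB = 9.84 V ÷ 2^17 = 9.84/131072 V = 75.073 µV.
RMS noise = LSB/√12 = 21.7 µV.

21.7 µV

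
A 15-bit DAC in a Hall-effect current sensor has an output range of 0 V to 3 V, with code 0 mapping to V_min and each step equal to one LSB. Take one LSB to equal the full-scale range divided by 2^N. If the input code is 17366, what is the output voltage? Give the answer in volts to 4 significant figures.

Span = 3 V. LSB = 3 V / 2^15.
V_out = V_min + code × LSB = 0 V + 17366 × 3 V / 32768
      = 0 V + 1.58990 V = 1.58990 V.

1.590 V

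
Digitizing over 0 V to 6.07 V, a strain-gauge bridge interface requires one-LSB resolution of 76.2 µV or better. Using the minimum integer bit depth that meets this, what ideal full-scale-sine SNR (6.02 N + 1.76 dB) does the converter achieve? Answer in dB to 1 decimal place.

Span = 6.07 V.
Levels needed ≥ 6.07/76.2 µV = 79660. 2^17 = 131072 suffices, so N_min = 17.
6.02(17) + 1.76 = 104.10 dB.

104.1 dB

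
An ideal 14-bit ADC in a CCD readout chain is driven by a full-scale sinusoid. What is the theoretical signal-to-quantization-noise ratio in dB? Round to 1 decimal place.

Ideal quantization SNR: 6.02 × 14 + 1.76 dB = 86.0 dB.

86.0 dB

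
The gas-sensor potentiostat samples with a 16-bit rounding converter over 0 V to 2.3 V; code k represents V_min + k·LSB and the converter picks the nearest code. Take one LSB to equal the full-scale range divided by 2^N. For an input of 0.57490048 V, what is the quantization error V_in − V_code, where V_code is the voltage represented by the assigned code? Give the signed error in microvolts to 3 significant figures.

+5.77 µV

Full-scale range = 2.3 V. LSB = 2.3 V / 2^16 ≈ 35.10 µV.
Position in LSBs: (0.57490048 − (0)) × 65536/2.3 = 16381.1643; rounding gives k = 16381.
V_code = V_min + k × range/2^16 = 0 + 16381 × 2.3/65536 = 0.57489471436 V.
e = 0.57490048 − (0.57489471436) = +5.77 µV.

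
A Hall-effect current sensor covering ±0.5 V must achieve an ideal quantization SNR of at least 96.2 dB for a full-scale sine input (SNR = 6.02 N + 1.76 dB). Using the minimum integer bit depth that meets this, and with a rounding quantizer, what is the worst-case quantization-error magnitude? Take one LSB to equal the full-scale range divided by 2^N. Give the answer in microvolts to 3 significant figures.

7.63 µV

Full-scale range = 0.5 V − (-0.5 V) = 1 V.
Solving 6.02 N ≥ 96.2 − 1.76: N ≥ 15.688. Round up → N = 16.
Step size = 1/65536 V = 15.259 µV.
Max error for round-to-nearest is LSB/2 = 7.63 µV.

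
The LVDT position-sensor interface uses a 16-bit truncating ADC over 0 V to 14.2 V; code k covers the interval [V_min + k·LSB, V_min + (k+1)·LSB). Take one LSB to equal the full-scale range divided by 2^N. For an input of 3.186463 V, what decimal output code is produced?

14706

V_FS = 14.2 V. LSB = 14.2 V / 2^16 ≈ 216.7 µV.
code = ⌊(V_in − V_min)/LSB⌋ = ⌊(V_in − V_min) × 2^16 / range⌋
     = ⌊(3.186463 − (0)) × 65536 / 14.2⌋ = ⌊3.186463 × 65536/14.2⌋
     = ⌊14706.200⌋ = 14706.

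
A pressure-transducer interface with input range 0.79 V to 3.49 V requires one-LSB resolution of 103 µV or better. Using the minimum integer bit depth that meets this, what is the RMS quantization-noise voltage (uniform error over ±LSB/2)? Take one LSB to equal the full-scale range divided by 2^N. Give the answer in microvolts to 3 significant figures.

23.8 µV

Span: 3.49 V − (0.79 V) = 2.7 V.
2.7 V / 103 µV = 26210. Since 2^14 = 16384 and 2^15 = 32768, N = 15.
LSB = 2.7 V ÷ 2^15 = 2.7/32768 V = 82.397 µV.
σ_q = LSB/√12 = 82.397 µV/3.4641 = 23.8 µV.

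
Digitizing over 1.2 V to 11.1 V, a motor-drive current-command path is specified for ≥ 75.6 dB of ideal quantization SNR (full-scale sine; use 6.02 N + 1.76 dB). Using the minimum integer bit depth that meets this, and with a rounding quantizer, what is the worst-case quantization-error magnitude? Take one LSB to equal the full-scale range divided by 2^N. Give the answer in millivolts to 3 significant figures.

0.604 mV

Span: 11.1 V − (1.2 V) = 9.9 V.
Solving 6.02 N ≥ 75.6 − 1.76: N ≥ 12.266. Round up → N = 13.
One LSB is 9.9 V / 8192 = 1.2085 mV.
|e|_max = LSB/2 = 0.604 mV.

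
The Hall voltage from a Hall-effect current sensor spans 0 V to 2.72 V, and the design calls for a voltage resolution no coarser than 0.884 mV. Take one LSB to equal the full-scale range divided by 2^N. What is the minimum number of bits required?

Full-scale range = 2.72 V.
2.72 V / 0.884 mV = 3077. Since 2^11 = 2048 and 2^12 = 4096, N = 12.

12 bits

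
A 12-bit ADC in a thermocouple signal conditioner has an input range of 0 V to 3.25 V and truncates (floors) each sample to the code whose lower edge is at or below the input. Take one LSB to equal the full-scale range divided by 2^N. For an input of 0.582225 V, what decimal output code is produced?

Full-scale range = 3.25 V. LSB = 3.25 V / 2^12 ≈ 0.7935 mV.
(V_in − V_min) × 2^12/range = (0.582225 − (0)) × 4096/3.25 = 733.783.
Floor → code = 733.

733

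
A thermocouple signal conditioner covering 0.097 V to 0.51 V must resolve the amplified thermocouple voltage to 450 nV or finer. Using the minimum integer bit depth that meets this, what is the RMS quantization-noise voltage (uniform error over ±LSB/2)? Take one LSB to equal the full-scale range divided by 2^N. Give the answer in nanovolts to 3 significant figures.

Full-scale range = 0.51 V − (0.097 V) = 0.413 V.
Levels needed ≥ 0.413/450 nV = 917800. 2^20 = 1048576 suffices, so N_min = 20.
Step size = 0.413/1048576 V = 393.87 nV.
σ_q = LSB/√12 = 393.87 nV/3.4641 = 114 nV.

114 nV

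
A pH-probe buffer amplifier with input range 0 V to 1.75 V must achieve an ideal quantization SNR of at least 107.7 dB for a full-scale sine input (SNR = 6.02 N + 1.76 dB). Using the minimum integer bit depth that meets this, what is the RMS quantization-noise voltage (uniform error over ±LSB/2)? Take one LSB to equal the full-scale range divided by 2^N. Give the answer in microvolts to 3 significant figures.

V_FS = 1.75 V.
Solving 6.02 N ≥ 107.7 − 1.76: N ≥ 17.598. Round up → N = 18.
Step size = 1.75/262144 V = 6.6757 µV.
RMS noise = LSB/√12 = 1.93 µV.

1.93 µV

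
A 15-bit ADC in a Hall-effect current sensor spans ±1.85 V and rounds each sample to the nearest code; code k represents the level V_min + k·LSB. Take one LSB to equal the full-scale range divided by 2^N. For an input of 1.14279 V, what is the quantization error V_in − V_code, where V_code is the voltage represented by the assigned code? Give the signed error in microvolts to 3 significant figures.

−23.1 µV

Span: 1.85 V − (-1.85 V) = 3.7 V. LSB = 3.7 V / 2^15 ≈ 112.9 µV.
Position in LSBs: (1.14279 − (-1.85)) × 32768/3.7 = 26504.7953; rounding gives k = 26505.
Reconstructed level: -1.85 + 26505 × 3.7/32768 V = 1.1428131104 V.
Error = V_in − V_code = 1.14279 − (1.1428131104) = −23.1 µV.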